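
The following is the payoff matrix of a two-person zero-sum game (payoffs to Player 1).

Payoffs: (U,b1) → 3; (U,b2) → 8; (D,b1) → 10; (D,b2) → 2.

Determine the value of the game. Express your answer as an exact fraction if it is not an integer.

Row minima: U → 3, D → 2; maximin = 3.
Column maxima: b1 → 10, b2 → 8; minimax = 8.
3 ≠ 8, so there is no saddle point; optimal play is mixed.
Let Player 1 play U with probability p. Expected payoff against b1: 3p + 10(1−p) = −7p + 10; against b2: 8p + 2(1−p) = 6p + 2.
Setting these equal: −7p + 10 = 6p + 2 ⇒ −13p = -8 ⇒ p = 8/13, and the value is (-7)·(8/13) + 10 = 74/13.
For Player 2: with q = P(b1), equating U's and D's payoffs gives −5q + 8 = 8q + 2 ⇒ q = 6/13.

74/13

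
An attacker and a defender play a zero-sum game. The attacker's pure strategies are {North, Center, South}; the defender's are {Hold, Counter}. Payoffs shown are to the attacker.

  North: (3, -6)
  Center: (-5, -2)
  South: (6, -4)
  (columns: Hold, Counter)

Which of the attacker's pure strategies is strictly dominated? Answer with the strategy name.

South gives a strictly higher payoff than North against every column: 6 > 3, -4 > -6.
So North is strictly dominated and the attacker never plays it.

North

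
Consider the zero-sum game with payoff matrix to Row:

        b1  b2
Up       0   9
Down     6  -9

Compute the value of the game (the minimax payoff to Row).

9/4

Row minima: Up → 0, Down → -9; maximin = 0.
Column maxima: b1 → 6, b2 → 9; minimax = 6.
0 ≠ 6, so there is no saddle point; optimal play is mixed.
Let Row play Up with probability p. Expected payoff against b1: 0p + 6(1−p) = −6p + 6; against b2: 9p + (-9)(1−p) = 18p − 9.
Setting these equal: −6p + 6 = 18p − 9 ⇒ −24p = -15 ⇒ p = 5/8, and the value is (-6)·(5/8) + 6 = 9/4.
For Column: with q = P(b1), equating Up's and Down's payoffs gives −9q + 9 = 15q − 9 ⇒ q = 3/4.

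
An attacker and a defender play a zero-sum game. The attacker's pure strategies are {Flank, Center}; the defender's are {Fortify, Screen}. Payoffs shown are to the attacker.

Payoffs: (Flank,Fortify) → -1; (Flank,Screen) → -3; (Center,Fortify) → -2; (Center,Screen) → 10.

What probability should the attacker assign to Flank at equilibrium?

Row minima: Flank → -3, Center → -2; maximin = -2.
Column maxima: Fortify → -1, Screen → 10; minimax = -1.
-2 ≠ -1, so there is no saddle point; optimal play is mixed.
Let the attacker play Flank with probability p. Expected payoff against Fortify: (-1)p + (-2)(1−p) = p − 2; against Screen: (-3)p + 10(1−p) = −13p + 10.
Setting these equal: p − 2 = −13p + 10 ⇒ 14p = 12 ⇒ p = 6/7, and the value is (1)·(6/7) − 2 = -8/7.
For the defender: with q = P(Fortify), equating Flank's and Center's payoffs gives 2q − 3 = −12q + 10 ⇒ q = 13/14.

6/7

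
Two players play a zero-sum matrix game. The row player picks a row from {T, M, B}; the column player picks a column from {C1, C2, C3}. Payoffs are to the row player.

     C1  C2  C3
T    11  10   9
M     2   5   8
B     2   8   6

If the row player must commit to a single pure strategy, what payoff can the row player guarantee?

Row minima: T → 9, M → 2, B → 2.
The best of these is 9.

9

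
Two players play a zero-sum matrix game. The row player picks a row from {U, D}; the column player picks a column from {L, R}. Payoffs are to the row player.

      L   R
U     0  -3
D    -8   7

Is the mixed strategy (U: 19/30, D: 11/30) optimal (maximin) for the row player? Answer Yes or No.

Against L this mix gives (19/30)·0 + (11/30)·(-8) = -44/15.
Against R this mix gives (19/30)·(-3) + (11/30)·7 = 2/3.
The column player will play L, holding the row player to -44/15. Shifting weight toward the row that does better against L would raise this floor (the equalizing mix achieves -4/3 against both L and R), so the proposed strategy is not optimal.

No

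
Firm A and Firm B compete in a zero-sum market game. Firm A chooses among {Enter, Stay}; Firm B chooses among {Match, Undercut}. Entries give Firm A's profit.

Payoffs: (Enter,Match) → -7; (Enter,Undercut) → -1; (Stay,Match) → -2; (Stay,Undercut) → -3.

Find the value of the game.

Row minima: Enter → -7, Stay → -3; maximin = -3.
Column maxima: Match → -2, Undercut → -1; minimax = -2.
-3 ≠ -2, so there is no saddle point; optimal play is mixed.
Let Firm A play Enter with probability p. Expected payoff against Match: (-7)p + (-2)(1−p) = −5p − 2; against Undercut: (-1)p + (-3)(1−p) = 2p − 3.
Setting these equal: −5p − 2 = 2p − 3 ⇒ −7p = -1 ⇒ p = 1/7, and the value is (-5)·(1/7) − 2 = -19/7.
For Firm B: with q = P(Match), equating Enter's and Stay's payoffs gives −6q − 1 = q − 3 ⇒ q = 2/7.

-19/7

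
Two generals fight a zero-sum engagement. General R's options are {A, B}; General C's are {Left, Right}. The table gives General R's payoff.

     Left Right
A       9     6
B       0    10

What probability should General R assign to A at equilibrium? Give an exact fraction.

10/13

Row minima: A → 6, B → 0; maximin = 6.
Column maxima: Left → 9, Right → 10; minimax = 9.
6 ≠ 9, so there is no saddle point; optimal play is mixed.
Let General R play A with probability p. Expected payoff against Left: 9p + 0(1−p) = 9p; against Right: 6p + 10(1−p) = −4p + 10.
Setting these equal: 9p = −4p + 10 ⇒ 13p = 10 ⇒ p = 10/13, and the value is (9)·(10/13) = 90/13.
For General C: with q = P(Left), equating A's and B's payoffs gives 3q + 6 = −10q + 10 ⇒ q = 4/13.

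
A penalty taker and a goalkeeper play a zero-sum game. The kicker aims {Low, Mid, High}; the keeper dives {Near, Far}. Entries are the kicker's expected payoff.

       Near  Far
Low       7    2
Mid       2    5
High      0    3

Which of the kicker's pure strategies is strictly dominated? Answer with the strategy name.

High

Mid gives a strictly higher payoff than High against every column: 2 > 0, 5 > 3.
So High is strictly dominated and the kicker never plays it.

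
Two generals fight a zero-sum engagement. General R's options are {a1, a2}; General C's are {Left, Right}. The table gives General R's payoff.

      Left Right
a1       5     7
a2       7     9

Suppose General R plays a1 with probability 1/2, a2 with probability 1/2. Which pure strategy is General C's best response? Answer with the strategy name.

Left

If General C plays Left, General R's expected payoff is (1/2)·5 + (1/2)·7 = 6.
If General C plays Right, General R's expected payoff is (1/2)·7 + (1/2)·9 = 8.
General C minimizes General R's payoff; the smallest is 6, so the best response is Left.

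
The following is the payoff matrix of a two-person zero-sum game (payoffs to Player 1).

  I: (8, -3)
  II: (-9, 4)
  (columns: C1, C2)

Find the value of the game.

Row minima: I → -3, II → -9; maximin = -3.
Column maxima: C1 → 8, C2 → 4; minimax = 4.
-3 ≠ 4, so there is no saddle point; optimal play is mixed.
Let Player 1 play I with probability p. Expected payoff against C1: 8p + (-9)(1−p) = 17p − 9; against C2: (-3)p + 4(1−p) = −7p + 4.
Setting these equal: 17p − 9 = −7p + 4 ⇒ 24p = 13 ⇒ p = 13/24, and the value is (17)·(13/24) − 9 = 5/24.
For Player 2: with q = P(C1), equating I's and II's payoffs gives 11q − 3 = −13q + 4 ⇒ q = 7/24.

5/24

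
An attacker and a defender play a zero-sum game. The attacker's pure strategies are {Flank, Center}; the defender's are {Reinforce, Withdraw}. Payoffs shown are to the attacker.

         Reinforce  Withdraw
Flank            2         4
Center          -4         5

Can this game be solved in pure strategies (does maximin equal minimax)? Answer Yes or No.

Row minima: Flank → 2, Center → -4; maximin = 2.
Column maxima: Reinforce → 2, Withdraw → 5; minimax = 2.
maximin = minimax = 2, so a saddle point exists.

Yes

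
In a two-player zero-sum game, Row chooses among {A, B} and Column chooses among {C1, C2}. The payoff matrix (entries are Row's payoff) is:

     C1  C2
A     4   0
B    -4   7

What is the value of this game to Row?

Row minima: A → 0, B → -4; maximin = 0.
Column maxima: C1 → 4, C2 → 7; minimax = 4.
0 ≠ 4, so there is no saddle point; optimal play is mixed.
Let Row play A with probability p. Expected payoff against C1: 4p + (-4)(1−p) = 8p − 4; against C2: 0p + 7(1−p) = −7p + 7.
Setting these equal: 8p − 4 = −7p + 7 ⇒ 15p = 11 ⇒ p = 11/15, and the value is (8)·(11/15) − 4 = 28/15.
For Column: with q = P(C1), equating A's and B's payoffs gives 4q = −11q + 7 ⇒ q = 7/15.

28/15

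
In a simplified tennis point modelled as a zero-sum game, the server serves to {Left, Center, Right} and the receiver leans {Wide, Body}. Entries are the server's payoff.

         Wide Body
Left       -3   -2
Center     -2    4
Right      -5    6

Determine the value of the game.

-2

Row minima: Left → -3, Center → -2, Right → -5; maximin = -2.
Column maxima: Wide → -2, Body → 6; minimax = -2.
Since maximin = minimax = -2, there is a saddle point and the value is -2.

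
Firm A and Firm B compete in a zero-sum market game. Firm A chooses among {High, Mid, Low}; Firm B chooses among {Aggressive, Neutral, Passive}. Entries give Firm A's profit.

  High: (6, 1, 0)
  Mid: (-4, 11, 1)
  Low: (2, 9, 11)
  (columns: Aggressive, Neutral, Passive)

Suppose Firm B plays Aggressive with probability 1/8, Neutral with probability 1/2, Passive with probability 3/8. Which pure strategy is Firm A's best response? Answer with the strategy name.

Low

Expected payoff of High: (1/8)·6 + (1/2)·1 + (3/8)·0 = 5/4.
Expected payoff of Mid: (1/8)·(-4) + (1/2)·11 + (3/8)·1 = 43/8.
Expected payoff of Low: (1/8)·2 + (1/2)·9 + (3/8)·11 = 71/8.
The largest is 71/8, so Firm A's best response is Low.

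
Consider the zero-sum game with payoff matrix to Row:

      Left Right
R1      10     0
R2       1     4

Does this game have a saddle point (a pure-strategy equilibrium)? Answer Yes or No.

Row minima: R1 → 0, R2 → 1; maximin = 1.
Column maxima: Left → 10, Right → 4; minimax = 4.
1 ≠ 4, so no pure-strategy equilibrium exists.

No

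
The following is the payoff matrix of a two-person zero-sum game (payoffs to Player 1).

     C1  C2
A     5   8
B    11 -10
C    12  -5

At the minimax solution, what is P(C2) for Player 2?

Row minima: A → 5, B → -10, C → -5; maximin = 5.
Column maxima: C1 → 12, C2 → 8; minimax = 8.
5 ≠ 8, so there is no saddle point; optimal play is mixed.
B is strictly dominated by C, so Player 1 never plays it.
On the remaining 2×2 (A, C vs C1, C2):
Let Player 1 play A with probability p. Expected payoff against C1: 5p + 12(1−p) = −7p + 12; against C2: 8p + (-5)(1−p) = 13p − 5.
Setting these equal: −7p + 12 = 13p − 5 ⇒ −20p = -17 ⇒ p = 17/20, and the value is (-7)·(17/20) + 12 = 121/20.
For Player 2: with q = P(C1), equating A's and C's payoffs gives −3q + 8 = 17q − 5 ⇒ q = 13/20.

7/20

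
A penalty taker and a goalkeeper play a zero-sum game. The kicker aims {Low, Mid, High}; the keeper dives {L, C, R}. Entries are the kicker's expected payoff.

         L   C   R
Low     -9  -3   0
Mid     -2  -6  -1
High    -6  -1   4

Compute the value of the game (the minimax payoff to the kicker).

Row minima: Low → -9, Mid → -6, High → -6; maximin = -6.
Column maxima: L → -2, C → -1, R → 4; minimax = -2.
-6 ≠ -2, so there is no saddle point; optimal play is mixed.
Low is strictly dominated by High, so the kicker never plays it.
R is strictly dominated by L (it gives the kicker strictly more in every row), so the keeper never plays it.
On the remaining 2×2 (Mid, High vs L, C):
Let the kicker play Mid with probability p. Expected payoff against L: (-2)p + (-6)(1−p) = 4p − 6; against C: (-6)p + (-1)(1−p) = −5p − 1.
Setting these equal: 4p − 6 = −5p − 1 ⇒ 9p = 5 ⇒ p = 5/9, and the value is (4)·(5/9) − 6 = -34/9.
For the keeper: with q = P(L), equating Mid's and High's payoffs gives 4q − 6 = −5q − 1 ⇒ q = 5/9.

-34/9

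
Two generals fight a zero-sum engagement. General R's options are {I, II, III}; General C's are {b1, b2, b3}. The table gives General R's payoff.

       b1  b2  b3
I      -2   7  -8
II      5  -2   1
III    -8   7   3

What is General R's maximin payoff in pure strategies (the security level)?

-2

Row minima: I → -8, II → -2, III → -8.
The best of these is -2.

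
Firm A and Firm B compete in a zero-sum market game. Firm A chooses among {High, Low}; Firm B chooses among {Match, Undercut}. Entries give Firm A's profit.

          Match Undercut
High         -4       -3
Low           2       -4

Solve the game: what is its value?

Row minima: High → -4, Low → -4; maximin = -4.
Column maxima: Match → 2, Undercut → -3; minimax = -3.
-4 ≠ -3, so there is no saddle point; optimal play is mixed.
Let Firm A play High with probability p. Expected payoff against Match: (-4)p + 2(1−p) = −6p + 2; against Undercut: (-3)p + (-4)(1−p) = p − 4.
Setting these equal: −6p + 2 = p − 4 ⇒ −7p = -6 ⇒ p = 6/7, and the value is (-6)·(6/7) + 2 = -22/7.
For Firm B: with q = P(Match), equating High's and Low's payoffs gives −q − 3 = 6q − 4 ⇒ q = 1/7.

-22/7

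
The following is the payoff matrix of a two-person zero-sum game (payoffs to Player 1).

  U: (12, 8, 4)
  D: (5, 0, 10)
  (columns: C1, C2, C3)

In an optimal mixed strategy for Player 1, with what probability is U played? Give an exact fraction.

Row minima: U → 4, D → 0; maximin = 4.
Column maxima: C1 → 12, C2 → 8, C3 → 10; minimax = 8.
4 ≠ 8, so there is no saddle point; optimal play is mixed.
C1 is strictly dominated by C2 (it gives Player 1 strictly more in every row), so Player 2 never plays it.
On the remaining 2×2 (U, D vs C2, C3):
Let Player 1 play U with probability p. Expected payoff against C2: 8p + 0(1−p) = 8p; against C3: 4p + 10(1−p) = −6p + 10.
Setting these equal: 8p = −6p + 10 ⇒ 14p = 10 ⇒ p = 5/7, and the value is (8)·(5/7) = 40/7.
For Player 2: with q = P(C2), equating U's and D's payoffs gives 4q + 4 = −10q + 10 ⇒ q = 3/7.

5/7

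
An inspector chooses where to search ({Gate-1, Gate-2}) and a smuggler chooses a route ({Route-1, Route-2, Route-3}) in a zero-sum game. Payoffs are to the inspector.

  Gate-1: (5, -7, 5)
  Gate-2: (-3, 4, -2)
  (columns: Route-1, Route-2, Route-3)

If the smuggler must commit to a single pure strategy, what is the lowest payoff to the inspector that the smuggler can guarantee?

4

Column maxima: Route-1 → 5, Route-2 → 4, Route-3 → 5.
The smallest of these is 4.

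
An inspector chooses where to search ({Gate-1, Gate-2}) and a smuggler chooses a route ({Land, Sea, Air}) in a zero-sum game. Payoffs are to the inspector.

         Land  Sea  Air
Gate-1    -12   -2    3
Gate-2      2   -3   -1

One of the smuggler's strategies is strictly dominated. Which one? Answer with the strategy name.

Air

Sea holds the inspector's payoff strictly below Air in every row: -2 < 3, -3 < -1.
So Air is strictly dominated for the smuggler.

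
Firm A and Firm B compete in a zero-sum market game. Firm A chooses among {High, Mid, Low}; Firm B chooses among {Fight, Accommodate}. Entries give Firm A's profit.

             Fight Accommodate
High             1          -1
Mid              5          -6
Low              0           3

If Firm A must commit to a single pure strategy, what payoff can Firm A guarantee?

Row minima: High → -1, Mid → -6, Low → 0.
The best of these is 0.

0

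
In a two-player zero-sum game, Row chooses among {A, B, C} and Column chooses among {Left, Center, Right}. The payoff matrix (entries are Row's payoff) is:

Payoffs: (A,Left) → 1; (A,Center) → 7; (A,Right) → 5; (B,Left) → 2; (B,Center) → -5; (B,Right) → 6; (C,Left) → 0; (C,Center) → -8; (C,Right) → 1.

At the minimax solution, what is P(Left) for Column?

12/13

Row minima: A → 1, B → -5, C → -8; maximin = 1.
Column maxima: Left → 2, Center → 7, Right → 6; minimax = 2.
1 ≠ 2, so there is no saddle point; optimal play is mixed.
C is strictly dominated by A, so Row never plays it.
Right is strictly dominated by Left (it gives Row strictly more in every row), so Column never plays it.
On the remaining 2×2 (A, B vs Left, Center):
Let Row play A with probability p. Expected payoff against Left: 1p + 2(1−p) = −p + 2; against Center: 7p + (-5)(1−p) = 12p − 5.
Setting these equal: −p + 2 = 12p − 5 ⇒ −13p = -7 ⇒ p = 7/13, and the value is (-1)·(7/13) + 2 = 19/13.
For Column: with q = P(Left), equating A's and B's payoffs gives −6q + 7 = 7q − 5 ⇒ q = 12/13.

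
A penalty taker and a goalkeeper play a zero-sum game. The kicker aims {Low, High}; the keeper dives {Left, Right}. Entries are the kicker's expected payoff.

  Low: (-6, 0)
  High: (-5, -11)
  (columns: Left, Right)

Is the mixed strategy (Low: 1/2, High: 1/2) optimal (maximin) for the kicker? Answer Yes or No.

Against Left this mix gives (1/2)·(-6) + (1/2)·(-5) = -11/2.
Against Right this mix gives (1/2)·0 + (1/2)·(-11) = -11/2.
All of the keeper's active replies (Left, Right) yield -11/2, and no column does worse for the kicker. The mix makes the keeper indifferent and guarantees -11/2, so it is optimal.

Yes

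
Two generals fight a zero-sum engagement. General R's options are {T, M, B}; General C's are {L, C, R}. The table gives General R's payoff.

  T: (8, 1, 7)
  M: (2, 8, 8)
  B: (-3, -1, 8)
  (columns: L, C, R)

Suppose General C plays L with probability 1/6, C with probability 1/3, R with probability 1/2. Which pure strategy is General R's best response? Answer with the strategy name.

M

Expected payoff of T: (1/6)·8 + (1/3)·1 + (1/2)·7 = 31/6.
Expected payoff of M: (1/6)·2 + (1/3)·8 + (1/2)·8 = 7.
Expected payoff of B: (1/6)·(-3) + (1/3)·(-1) + (1/2)·8 = 19/6.
The largest is 7, so General R's best response is M.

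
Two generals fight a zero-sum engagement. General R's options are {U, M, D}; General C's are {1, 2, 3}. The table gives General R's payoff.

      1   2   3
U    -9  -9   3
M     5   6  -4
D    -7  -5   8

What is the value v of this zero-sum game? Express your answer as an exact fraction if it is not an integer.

1/2

Row minima: U → -9, M → -4, D → -7; maximin = -4.
Column maxima: 1 → 5, 2 → 6, 3 → 8; minimax = 5.
-4 ≠ 5, so there is no saddle point; optimal play is mixed.
U is strictly dominated by D, so General R never plays it.
With U eliminated, 2 is strictly dominated by 1 (it gives General R strictly more in every remaining row), so General C never plays it.
On the remaining 2×2 (M, D vs 1, 3):
Let General R play M with probability p. Expected payoff against 1: 5p + (-7)(1−p) = 12p − 7; against 3: (-4)p + 8(1−p) = −12p + 8.
Setting these equal: 12p − 7 = −12p + 8 ⇒ 24p = 15 ⇒ p = 5/8, and the value is (12)·(5/8) − 7 = 1/2.
For General C: with q = P(1), equating M's and D's payoffs gives 9q − 4 = −15q + 8 ⇒ q = 1/2.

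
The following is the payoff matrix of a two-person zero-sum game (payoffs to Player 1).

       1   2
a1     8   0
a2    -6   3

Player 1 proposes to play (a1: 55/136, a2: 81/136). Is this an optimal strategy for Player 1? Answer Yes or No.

No

Against 1 this mix gives (55/136)·8 + (81/136)·(-6) = -23/68.
Against 2 this mix gives (55/136)·0 + (81/136)·3 = 243/136.
Player 2 will play 1, holding Player 1 to -23/68. Shifting weight toward the row that does better against 1 would raise this floor (the equalizing mix achieves 24/17 against both 1 and 2), so the proposed strategy is not optimal.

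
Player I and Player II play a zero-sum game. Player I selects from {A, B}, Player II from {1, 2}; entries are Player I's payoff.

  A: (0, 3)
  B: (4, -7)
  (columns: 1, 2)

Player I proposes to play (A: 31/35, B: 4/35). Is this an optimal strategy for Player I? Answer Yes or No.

Against 1 this mix gives (31/35)·0 + (4/35)·4 = 16/35.
Against 2 this mix gives (31/35)·3 + (4/35)·(-7) = 13/7.
Player II will play 1, holding Player I to 16/35. Shifting weight toward the row that does better against 1 would raise this floor (the equalizing mix achieves 6/7 against both 1 and 2), so the proposed strategy is not optimal.

No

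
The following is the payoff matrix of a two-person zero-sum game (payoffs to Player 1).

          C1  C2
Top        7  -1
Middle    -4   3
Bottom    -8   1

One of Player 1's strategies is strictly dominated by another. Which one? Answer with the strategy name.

Middle gives a strictly higher payoff than Bottom against every column: -4 > -8, 3 > 1.
So Bottom is strictly dominated and Player 1 never plays it.

Bottom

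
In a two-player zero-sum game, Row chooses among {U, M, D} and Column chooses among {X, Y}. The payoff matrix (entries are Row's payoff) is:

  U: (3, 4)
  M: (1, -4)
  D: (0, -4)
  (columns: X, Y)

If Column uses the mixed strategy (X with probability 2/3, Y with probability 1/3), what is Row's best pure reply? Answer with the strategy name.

U

Expected payoff of U: (2/3)·3 + (1/3)·4 = 10/3.
Expected payoff of M: (2/3)·1 + (1/3)·(-4) = -2/3.
Expected payoff of D: (2/3)·0 + (1/3)·(-4) = -4/3.
The largest is 10/3, so Row's best response is U.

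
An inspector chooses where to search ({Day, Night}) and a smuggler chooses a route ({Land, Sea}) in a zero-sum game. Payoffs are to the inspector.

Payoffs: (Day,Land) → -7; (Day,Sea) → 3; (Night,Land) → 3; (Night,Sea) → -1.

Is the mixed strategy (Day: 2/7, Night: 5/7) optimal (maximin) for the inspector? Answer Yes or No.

Yes

Against Land this mix gives (2/7)·(-7) + (5/7)·3 = 1/7.
Against Sea this mix gives (2/7)·3 + (5/7)·(-1) = 1/7.
All of the smuggler's active replies (Land, Sea) yield 1/7, and no column does worse for the inspector. The mix makes the smuggler indifferent and guarantees 1/7, so it is optimal.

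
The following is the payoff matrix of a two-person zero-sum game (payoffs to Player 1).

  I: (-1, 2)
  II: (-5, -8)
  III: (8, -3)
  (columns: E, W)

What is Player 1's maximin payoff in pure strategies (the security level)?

Row minima: I → -1, II → -8, III → -3.
The best of these is -1.

-1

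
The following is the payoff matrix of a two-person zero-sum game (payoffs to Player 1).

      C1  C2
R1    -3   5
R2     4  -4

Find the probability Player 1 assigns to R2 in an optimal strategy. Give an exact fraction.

1/2

Row minima: R1 → -3, R2 → -4; maximin = -3.
Column maxima: C1 → 4, C2 → 5; minimax = 4.
-3 ≠ 4, so there is no saddle point; optimal play is mixed.
Let Player 1 play R1 with probability p. Expected payoff against C1: (-3)p + 4(1−p) = −7p + 4; against C2: 5p + (-4)(1−p) = 9p − 4.
Setting these equal: −7p + 4 = 9p − 4 ⇒ −16p = -8 ⇒ p = 1/2, and the value is (-7)·(1/2) + 4 = 1/2.
For Player 2: with q = P(C1), equating R1's and R2's payoffs gives −8q + 5 = 8q − 4 ⇒ q = 9/16.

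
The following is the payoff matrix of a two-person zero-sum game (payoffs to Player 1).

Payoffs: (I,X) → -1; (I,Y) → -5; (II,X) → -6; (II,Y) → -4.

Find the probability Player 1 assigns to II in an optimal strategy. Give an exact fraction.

Row minima: I → -5, II → -6; maximin = -5.
Column maxima: X → -1, Y → -4; minimax = -4.
-5 ≠ -4, so there is no saddle point; optimal play is mixed.
Let Player 1 play I with probability p. Expected payoff against X: (-1)p + (-6)(1−p) = 5p − 6; against Y: (-5)p + (-4)(1−p) = −p − 4.
Setting these equal: 5p − 6 = −p − 4 ⇒ 6p = 2 ⇒ p = 1/3, and the value is (5)·(1/3) − 6 = -13/3.
For Player 2: with q = P(X), equating I's and II's payoffs gives 4q − 5 = −2q − 4 ⇒ q = 1/6.

2/3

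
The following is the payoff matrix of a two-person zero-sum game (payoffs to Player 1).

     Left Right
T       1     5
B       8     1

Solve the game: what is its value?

Row minima: T → 1, B → 1; maximin = 1.
Column maxima: Left → 8, Right → 5; minimax = 5.
1 ≠ 5, so there is no saddle point; optimal play is mixed.
Let Player 1 play T with probability p. Expected payoff against Left: 1p + 8(1−p) = −7p + 8; against Right: 5p + 1(1−p) = 4p + 1.
Setting these equal: −7p + 8 = 4p + 1 ⇒ −11p = -7 ⇒ p = 7/11, and the value is (-7)·(7/11) + 8 = 39/11.
For Player 2: with q = P(Left), equating T's and B's payoffs gives −4q + 5 = 7q + 1 ⇒ q = 4/11.

39/11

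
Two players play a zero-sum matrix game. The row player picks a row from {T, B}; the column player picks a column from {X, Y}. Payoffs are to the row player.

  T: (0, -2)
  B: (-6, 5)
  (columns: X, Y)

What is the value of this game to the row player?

Row minima: T → -2, B → -6; maximin = -2.
Column maxima: X → 0, Y → 5; minimax = 0.
-2 ≠ 0, so there is no saddle point; optimal play is mixed.
Let the row player play T with probability p. Expected payoff against X: 0p + (-6)(1−p) = 6p − 6; against Y: (-2)p + 5(1−p) = −7p + 5.
Setting these equal: 6p − 6 = −7p + 5 ⇒ 13p = 11 ⇒ p = 11/13, and the value is (6)·(11/13) − 6 = -12/13.
For the column player: with q = P(X), equating T's and B's payoffs gives 2q − 2 = −11q + 5 ⇒ q = 7/13.

-12/13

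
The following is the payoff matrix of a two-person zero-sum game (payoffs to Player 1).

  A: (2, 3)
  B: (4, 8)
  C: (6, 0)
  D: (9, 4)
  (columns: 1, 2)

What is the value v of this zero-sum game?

56/9

Row minima: A → 2, B → 4, C → 0, D → 4; maximin = 4.
Column maxima: 1 → 9, 2 → 8; minimax = 8.
4 ≠ 8, so there is no saddle point; optimal play is mixed.
A is strictly dominated by B, so Player 1 never plays it.
C is strictly dominated by D, so Player 1 never plays it.
On the remaining 2×2 (B, D vs 1, 2):
Let Player 1 play B with probability p. Expected payoff against 1: 4p + 9(1−p) = −5p + 9; against 2: 8p + 4(1−p) = 4p + 4.
Setting these equal: −5p + 9 = 4p + 4 ⇒ −9p = -5 ⇒ p = 5/9, and the value is (-5)·(5/9) + 9 = 56/9.
For Player 2: with q = P(1), equating B's and D's payoffs gives −4q + 8 = 5q + 4 ⇒ q = 4/9.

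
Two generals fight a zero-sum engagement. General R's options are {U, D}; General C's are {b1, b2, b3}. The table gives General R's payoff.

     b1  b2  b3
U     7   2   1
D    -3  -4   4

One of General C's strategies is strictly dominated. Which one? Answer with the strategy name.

b1

b2 holds General R's payoff strictly below b1 in every row: 2 < 7, -4 < -3.
So b1 is strictly dominated for General C.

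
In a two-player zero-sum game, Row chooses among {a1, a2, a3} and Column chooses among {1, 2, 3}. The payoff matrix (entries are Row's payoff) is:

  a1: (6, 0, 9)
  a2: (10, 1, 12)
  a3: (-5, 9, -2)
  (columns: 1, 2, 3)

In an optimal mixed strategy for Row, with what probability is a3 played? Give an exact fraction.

Row minima: a1 → 0, a2 → 1, a3 → -5; maximin = 1.
Column maxima: 1 → 10, 2 → 9, 3 → 12; minimax = 9.
1 ≠ 9, so there is no saddle point; optimal play is mixed.
a1 is strictly dominated by a2, so Row never plays it.
3 is strictly dominated by 1 (it gives Row strictly more in every row), so Column never plays it.
On the remaining 2×2 (a2, a3 vs 1, 2):
Let Row play a2 with probability p. Expected payoff against 1: 10p + (-5)(1−p) = 15p − 5; against 2: 1p + 9(1−p) = −8p + 9.
Setting these equal: 15p − 5 = −8p + 9 ⇒ 23p = 14 ⇒ p = 14/23, and the value is (15)·(14/23) − 5 = 95/23.
For Column: with q = P(1), equating a2's and a3's payoffs gives 9q + 1 = −14q + 9 ⇒ q = 8/23.

9/23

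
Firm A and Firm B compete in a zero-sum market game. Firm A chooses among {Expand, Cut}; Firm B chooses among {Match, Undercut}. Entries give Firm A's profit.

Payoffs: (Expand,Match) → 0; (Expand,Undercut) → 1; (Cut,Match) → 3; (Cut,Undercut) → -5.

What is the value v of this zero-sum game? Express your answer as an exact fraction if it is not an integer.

1/3

Row minima: Expand → 0, Cut → -5; maximin = 0.
Column maxima: Match → 3, Undercut → 1; minimax = 1.
0 ≠ 1, so there is no saddle point; optimal play is mixed.
Let Firm A play Expand with probability p. Expected payoff against Match: 0p + 3(1−p) = −3p + 3; against Undercut: 1p + (-5)(1−p) = 6p − 5.
Setting these equal: −3p + 3 = 6p − 5 ⇒ −9p = -8 ⇒ p = 8/9, and the value is (-3)·(8/9) + 3 = 1/3.
For Firm B: with q = P(Match), equating Expand's and Cut's payoffs gives −q + 1 = 8q − 5 ⇒ q = 2/3.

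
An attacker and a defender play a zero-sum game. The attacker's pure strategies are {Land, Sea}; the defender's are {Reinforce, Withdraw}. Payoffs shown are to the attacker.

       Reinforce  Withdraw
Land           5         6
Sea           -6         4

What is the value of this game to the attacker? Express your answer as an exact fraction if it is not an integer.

5

Row minima: Land → 5, Sea → -6; maximin = 5.
Column maxima: Reinforce → 5, Withdraw → 6; minimax = 5.
Since maximin = minimax = 5, there is a saddle point and the value is 5.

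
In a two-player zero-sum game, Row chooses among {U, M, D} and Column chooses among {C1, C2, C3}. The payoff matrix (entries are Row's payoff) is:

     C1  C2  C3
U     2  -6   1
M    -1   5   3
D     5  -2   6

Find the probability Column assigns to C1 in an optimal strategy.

Row minima: U → -6, M → -1, D → -2; maximin = -1.
Column maxima: C1 → 5, C2 → 5, C3 → 6; minimax = 5.
-1 ≠ 5, so there is no saddle point; optimal play is mixed.
U is strictly dominated by D, so Row never plays it.
With U eliminated, C3 is strictly dominated by C1 (it gives Row strictly more in every remaining row), so Column never plays it.
On the remaining 2×2 (M, D vs C1, C2):
Let Row play M with probability p. Expected payoff against C1: (-1)p + 5(1−p) = −6p + 5; against C2: 5p + (-2)(1−p) = 7p − 2.
Setting these equal: −6p + 5 = 7p − 2 ⇒ −13p = -7 ⇒ p = 7/13, and the value is (-6)·(7/13) + 5 = 23/13.
For Column: with q = P(C1), equating M's and D's payoffs gives −6q + 5 = 7q − 2 ⇒ q = 7/13.

7/13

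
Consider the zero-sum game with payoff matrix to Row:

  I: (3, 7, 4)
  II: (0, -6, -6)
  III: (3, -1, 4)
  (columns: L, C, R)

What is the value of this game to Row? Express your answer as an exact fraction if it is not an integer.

3

Row minima: I → 3, II → -6, III → -1; maximin = 3.
Column maxima: L → 3, C → 7, R → 4; minimax = 3.
Since maximin = minimax = 3, there is a saddle point and the value is 3.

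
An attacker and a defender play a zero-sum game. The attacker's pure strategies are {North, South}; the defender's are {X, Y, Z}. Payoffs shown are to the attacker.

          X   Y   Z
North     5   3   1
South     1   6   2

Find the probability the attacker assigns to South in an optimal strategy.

Row minima: North → 1, South → 1; maximin = 1.
Column maxima: X → 5, Y → 6, Z → 2; minimax = 2.
1 ≠ 2, so there is no saddle point; optimal play is mixed.
Y is strictly dominated by Z (it gives the attacker strictly more in every row), so the defender never plays it.
On the remaining 2×2 (North, South vs X, Z):
Let the attacker play North with probability p. Expected payoff against X: 5p + 1(1−p) = 4p + 1; against Z: 1p + 2(1−p) = −p + 2.
Setting these equal: 4p + 1 = −p + 2 ⇒ 5p = 1 ⇒ p = 1/5, and the value is (4)·(1/5) + 1 = 9/5.
For the defender: with q = P(X), equating North's and South's payoffs gives 4q + 1 = −q + 2 ⇒ q = 1/5.

4/5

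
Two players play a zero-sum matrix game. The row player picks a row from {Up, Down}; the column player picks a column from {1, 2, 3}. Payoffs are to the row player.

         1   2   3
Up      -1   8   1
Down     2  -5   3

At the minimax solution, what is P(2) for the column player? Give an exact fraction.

Row minima: Up → -1, Down → -5; maximin = -1.
Column maxima: 1 → 2, 2 → 8, 3 → 3; minimax = 2.
-1 ≠ 2, so there is no saddle point; optimal play is mixed.
3 is strictly dominated by 1 (it gives the row player strictly more in every row), so the column player never plays it.
On the remaining 2×2 (Up, Down vs 1, 2):
Let the row player play Up with probability p. Expected payoff against 1: (-1)p + 2(1−p) = −3p + 2; against 2: 8p + (-5)(1−p) = 13p − 5.
Setting these equal: −3p + 2 = 13p − 5 ⇒ −16p = -7 ⇒ p = 7/16, and the value is (-3)·(7/16) + 2 = 11/16.
For the column player: with q = P(1), equating Up's and Down's payoffs gives −9q + 8 = 7q − 5 ⇒ q = 13/16.

3/16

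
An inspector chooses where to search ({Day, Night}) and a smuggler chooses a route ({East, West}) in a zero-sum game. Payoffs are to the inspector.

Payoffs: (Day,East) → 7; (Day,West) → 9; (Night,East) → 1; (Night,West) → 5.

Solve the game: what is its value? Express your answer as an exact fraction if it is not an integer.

7

Row minima: Day → 7, Night → 1; maximin = 7.
Column maxima: East → 7, West → 9; minimax = 7.
Since maximin = minimax = 7, there is a saddle point and the value is 7.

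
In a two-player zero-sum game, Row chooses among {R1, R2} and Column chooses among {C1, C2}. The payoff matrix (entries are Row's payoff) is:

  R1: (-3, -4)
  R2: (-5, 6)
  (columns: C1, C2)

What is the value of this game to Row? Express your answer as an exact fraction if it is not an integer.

Row minima: R1 → -4, R2 → -5; maximin = -4.
Column maxima: C1 → -3, C2 → 6; minimax = -3.
-4 ≠ -3, so there is no saddle point; optimal play is mixed.
Let Row play R1 with probability p. Expected payoff against C1: (-3)p + (-5)(1−p) = 2p − 5; against C2: (-4)p + 6(1−p) = −10p + 6.
Setting these equal: 2p − 5 = −10p + 6 ⇒ 12p = 11 ⇒ p = 11/12, and the value is (2)·(11/12) − 5 = -19/6.
For Column: with q = P(C1), equating R1's and R2's payoffs gives q − 4 = −11q + 6 ⇒ q = 5/6.

-19/6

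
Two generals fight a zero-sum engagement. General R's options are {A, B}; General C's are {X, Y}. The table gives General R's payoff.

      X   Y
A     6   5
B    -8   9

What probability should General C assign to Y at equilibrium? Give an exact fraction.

7/9

Row minima: A → 5, B → -8; maximin = 5.
Column maxima: X → 6, Y → 9; minimax = 6.
5 ≠ 6, so there is no saddle point; optimal play is mixed.
Let General R play A with probability p. Expected payoff against X: 6p + (-8)(1−p) = 14p − 8; against Y: 5p + 9(1−p) = −4p + 9.
Setting these equal: 14p − 8 = −4p + 9 ⇒ 18p = 17 ⇒ p = 17/18, and the value is (14)·(17/18) − 8 = 47/9.
For General C: with q = P(X), equating A's and B's payoffs gives q + 5 = −17q + 9 ⇒ q = 2/9.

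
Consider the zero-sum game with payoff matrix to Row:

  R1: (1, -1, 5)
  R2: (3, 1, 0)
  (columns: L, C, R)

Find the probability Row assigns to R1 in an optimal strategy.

Row minima: R1 → -1, R2 → 0; maximin = 0.
Column maxima: L → 3, C → 1, R → 5; minimax = 1.
0 ≠ 1, so there is no saddle point; optimal play is mixed.
L is strictly dominated by C (it gives Row strictly more in every row), so Column never plays it.
On the remaining 2×2 (R1, R2 vs C, R):
Let Row play R1 with probability p. Expected payoff against C: (-1)p + 1(1−p) = −2p + 1; against R: 5p + 0(1−p) = 5p.
Setting these equal: −2p + 1 = 5p ⇒ −7p = -1 ⇒ p = 1/7, and the value is (-2)·(1/7) + 1 = 5/7.
For Column: with q = P(C), equating R1's and R2's payoffs gives −6q + 5 = q ⇒ q = 5/7.

1/7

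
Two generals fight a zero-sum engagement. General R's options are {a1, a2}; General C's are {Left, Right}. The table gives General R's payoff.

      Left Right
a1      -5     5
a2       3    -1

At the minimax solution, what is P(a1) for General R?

Row minima: a1 → -5, a2 → -1; maximin = -1.
Column maxima: Left → 3, Right → 5; minimax = 3.
-1 ≠ 3, so there is no saddle point; optimal play is mixed.
Let General R play a1 with probability p. Expected payoff against Left: (-5)p + 3(1−p) = −8p + 3; against Right: 5p + (-1)(1−p) = 6p − 1.
Setting these equal: −8p + 3 = 6p − 1 ⇒ −14p = -4 ⇒ p = 2/7, and the value is (-8)·(2/7) + 3 = 5/7.
For General C: with q = P(Left), equating a1's and a2's payoffs gives −10q + 5 = 4q − 1 ⇒ q = 3/7.

2/7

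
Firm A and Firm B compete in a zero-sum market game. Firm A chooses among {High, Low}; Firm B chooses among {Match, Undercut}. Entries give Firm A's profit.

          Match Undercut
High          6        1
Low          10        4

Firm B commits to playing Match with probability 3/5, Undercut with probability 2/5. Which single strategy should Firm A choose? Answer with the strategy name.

Low

Expected payoff of High: (3/5)·6 + (2/5)·1 = 4.
Expected payoff of Low: (3/5)·10 + (2/5)·4 = 38/5.
The largest is 38/5, so Firm A's best response is Low.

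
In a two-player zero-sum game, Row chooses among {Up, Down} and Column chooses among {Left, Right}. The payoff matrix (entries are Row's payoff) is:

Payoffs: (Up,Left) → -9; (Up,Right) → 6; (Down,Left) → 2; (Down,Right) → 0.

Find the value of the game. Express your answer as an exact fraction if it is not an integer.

12/17

Row minima: Up → -9, Down → 0; maximin = 0.
Column maxima: Left → 2, Right → 6; minimax = 2.
0 ≠ 2, so there is no saddle point; optimal play is mixed.
Let Row play Up with probability p. Expected payoff against Left: (-9)p + 2(1−p) = −11p + 2; against Right: 6p + 0(1−p) = 6p.
Setting these equal: −11p + 2 = 6p ⇒ −17p = -2 ⇒ p = 2/17, and the value is (-11)·(2/17) + 2 = 12/17.
For Column: with q = P(Left), equating Up's and Down's payoffs gives −15q + 6 = 2q ⇒ q = 6/17.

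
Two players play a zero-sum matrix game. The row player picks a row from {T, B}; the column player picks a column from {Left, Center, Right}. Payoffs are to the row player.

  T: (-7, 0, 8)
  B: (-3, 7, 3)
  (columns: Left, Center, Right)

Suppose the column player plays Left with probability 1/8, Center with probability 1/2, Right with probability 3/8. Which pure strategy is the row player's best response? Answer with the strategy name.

Expected payoff of T: (1/8)·(-7) + (1/2)·0 + (3/8)·8 = 17/8.
Expected payoff of B: (1/8)·(-3) + (1/2)·7 + (3/8)·3 = 17/4.
The largest is 17/4, so the row player's best response is B.

B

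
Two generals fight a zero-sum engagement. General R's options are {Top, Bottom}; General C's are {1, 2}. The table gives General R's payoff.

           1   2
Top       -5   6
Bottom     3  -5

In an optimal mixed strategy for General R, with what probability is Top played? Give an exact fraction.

8/19

Row minima: Top → -5, Bottom → -5; maximin = -5.
Column maxima: 1 → 3, 2 → 6; minimax = 3.
-5 ≠ 3, so there is no saddle point; optimal play is mixed.
Let General R play Top with probability p. Expected payoff against 1: (-5)p + 3(1−p) = −8p + 3; against 2: 6p + (-5)(1−p) = 11p − 5.
Setting these equal: −8p + 3 = 11p − 5 ⇒ −19p = -8 ⇒ p = 8/19, and the value is (-8)·(8/19) + 3 = -7/19.
For General C: with q = P(1), equating Top's and Bottom's payoffs gives −11q + 6 = 8q − 5 ⇒ q = 11/19.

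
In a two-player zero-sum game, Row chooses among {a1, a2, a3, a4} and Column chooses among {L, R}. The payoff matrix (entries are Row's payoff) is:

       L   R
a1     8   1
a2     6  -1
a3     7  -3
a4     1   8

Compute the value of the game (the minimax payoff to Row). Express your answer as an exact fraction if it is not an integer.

Row minima: a1 → 1, a2 → -1, a3 → -3, a4 → 1; maximin = 1.
Column maxima: L → 8, R → 8; minimax = 8.
1 ≠ 8, so there is no saddle point; optimal play is mixed.
a2 is strictly dominated by a1, so Row never plays it.
a3 is strictly dominated by a1, so Row never plays it.
On the remaining 2×2 (a1, a4 vs L, R):
Let Row play a1 with probability p. Expected payoff against L: 8p + 1(1−p) = 7p + 1; against R: 1p + 8(1−p) = −7p + 8.
Setting these equal: 7p + 1 = −7p + 8 ⇒ 14p = 7 ⇒ p = 1/2, and the value is (7)·(1/2) + 1 = 9/2.
For Column: with q = P(L), equating a1's and a4's payoffs gives 7q + 1 = −7q + 8 ⇒ q = 1/2.

9/2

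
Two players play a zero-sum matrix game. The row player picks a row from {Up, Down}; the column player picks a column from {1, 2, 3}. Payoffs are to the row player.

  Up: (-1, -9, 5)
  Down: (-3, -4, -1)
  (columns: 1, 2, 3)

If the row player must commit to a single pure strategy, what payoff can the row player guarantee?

-4

Row minima: Up → -9, Down → -4.
The best of these is -4.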